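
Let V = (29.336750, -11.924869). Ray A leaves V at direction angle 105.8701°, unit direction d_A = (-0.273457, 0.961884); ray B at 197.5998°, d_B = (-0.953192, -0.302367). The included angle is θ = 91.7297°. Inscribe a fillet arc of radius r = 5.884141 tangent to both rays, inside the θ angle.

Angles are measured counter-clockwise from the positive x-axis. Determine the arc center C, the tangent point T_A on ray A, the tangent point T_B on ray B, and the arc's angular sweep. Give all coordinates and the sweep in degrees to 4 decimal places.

bisector direction at 151.7349° = (-0.880766,0.473551)
center distance |VC| = r/sin(θ/2) = 5.884141/sin(45.8648°) = 8.198617
C = V + |VC|·bis = (22.1157,-8.0424)
T_A = V + ((C−V)·d_A)·d_A = V + 5.7091·d_A = (27.7755,-6.4333)
T_B = V + ((C−V)·d_B)·d_B = V + 5.7091·d_B = (23.8949,-13.6511)
sweep = 180° − θ = 88.2703°

center=(22.1157,-8.0424) T_A=(27.7755,-6.4333) T_B=(23.8949,-13.6511) sweep=88.2703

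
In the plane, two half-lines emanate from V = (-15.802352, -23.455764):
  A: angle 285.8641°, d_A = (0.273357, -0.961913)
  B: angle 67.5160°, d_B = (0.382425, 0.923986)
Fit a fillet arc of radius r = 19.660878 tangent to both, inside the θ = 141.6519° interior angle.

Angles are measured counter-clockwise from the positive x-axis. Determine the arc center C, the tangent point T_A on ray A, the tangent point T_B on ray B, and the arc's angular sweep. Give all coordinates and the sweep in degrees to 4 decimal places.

bisector direction at 356.6900° = (0.998332,-0.057737)
center distance |VC| = r/sin(θ/2) = 19.660878/sin(70.8260°) = 20.815620
C = V + |VC|·bis = (4.9785,-24.6576)
T_A = V + ((C−V)·d_A)·d_A = V + 6.8367·d_A = (-13.9335,-30.0320)
T_B = V + ((C−V)·d_B)·d_B = V + 6.8367·d_B = (-13.1878,-17.1388)
sweep = 180° − θ = 38.3481°

center=(4.9785,-24.6576) T_A=(-13.9335,-30.0320) T_B=(-13.1878,-17.1388) sweep=38.3481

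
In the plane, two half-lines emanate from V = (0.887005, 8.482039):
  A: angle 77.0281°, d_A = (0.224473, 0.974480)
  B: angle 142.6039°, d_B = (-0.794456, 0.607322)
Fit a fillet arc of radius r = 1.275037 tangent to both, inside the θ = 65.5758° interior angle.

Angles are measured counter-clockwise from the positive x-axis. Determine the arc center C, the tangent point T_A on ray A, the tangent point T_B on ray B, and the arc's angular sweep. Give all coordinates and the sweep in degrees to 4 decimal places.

bisector direction at 109.8160° = (-0.339001,0.940786)
center distance |VC| = r/sin(θ/2) = 1.275037/sin(32.7879°) = 2.354506
C = V + |VC|·bis = (0.0888,10.6971)
T_A = V + ((C−V)·d_A)·d_A = V + 1.9794·d_A = (1.3313,10.4109)
T_B = V + ((C−V)·d_B)·d_B = V + 1.9794·d_B = (-0.6855,9.6842)
sweep = 180° − θ = 114.4242°

center=(0.0888,10.6971) T_A=(1.3313,10.4109) T_B=(-0.6855,9.6842) sweep=114.4242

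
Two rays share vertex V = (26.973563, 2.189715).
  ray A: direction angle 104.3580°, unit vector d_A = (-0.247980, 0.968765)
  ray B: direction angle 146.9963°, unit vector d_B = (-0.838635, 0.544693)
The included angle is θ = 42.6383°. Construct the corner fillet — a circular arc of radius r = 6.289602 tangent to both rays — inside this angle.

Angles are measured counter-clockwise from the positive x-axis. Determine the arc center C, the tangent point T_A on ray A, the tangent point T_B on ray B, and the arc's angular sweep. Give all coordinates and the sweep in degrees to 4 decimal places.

center=(16.8840,16.2427) T_A=(22.9771,17.8024) T_B=(13.4581,10.9680) sweep=137.3617

bisector direction at 125.6771° = (-0.583217,0.812316)
center distance |VC| = r/sin(θ/2) = 6.289602/sin(21.3192°) = 17.299914
C = V + |VC|·bis = (16.8840,16.2427)
T_A = V + ((C−V)·d_A)·d_A = V + 16.1161·d_A = (22.9771,17.8024)
T_B = V + ((C−V)·d_B)·d_B = V + 16.1161·d_B = (13.4581,10.9680)
sweep = 180° − θ = 137.3617°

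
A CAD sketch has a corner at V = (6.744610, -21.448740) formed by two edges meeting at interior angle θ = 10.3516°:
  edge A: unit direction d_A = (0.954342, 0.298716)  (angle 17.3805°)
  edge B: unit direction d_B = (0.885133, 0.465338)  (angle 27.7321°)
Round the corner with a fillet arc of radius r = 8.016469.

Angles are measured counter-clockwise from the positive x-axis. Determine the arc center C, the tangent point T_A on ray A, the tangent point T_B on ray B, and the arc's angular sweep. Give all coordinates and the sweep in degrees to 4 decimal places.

center=(88.8095,12.6382) T_A=(91.2042,4.9877) T_B=(85.0791,19.7338) sweep=169.6484

bisector direction at 22.5563° = (0.923503,0.383591)
center distance |VC| = r/sin(θ/2) = 8.016469/sin(5.1758°) = 88.862615
C = V + |VC|·bis = (88.8095,12.6382)
T_A = V + ((C−V)·d_A)·d_A = V + 88.5003·d_A = (91.2042,4.9877)
T_B = V + ((C−V)·d_B)·d_B = V + 88.5003·d_B = (85.0791,19.7338)
sweep = 180° − θ = 169.6484°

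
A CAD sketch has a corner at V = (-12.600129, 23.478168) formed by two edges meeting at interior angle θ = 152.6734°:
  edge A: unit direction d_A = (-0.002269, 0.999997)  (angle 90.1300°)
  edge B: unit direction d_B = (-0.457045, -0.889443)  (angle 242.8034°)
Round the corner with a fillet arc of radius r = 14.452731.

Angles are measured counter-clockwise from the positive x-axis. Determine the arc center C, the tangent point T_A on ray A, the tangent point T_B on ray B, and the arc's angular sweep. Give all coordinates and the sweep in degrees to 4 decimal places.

bisector direction at 166.4667° = (-0.972234,0.234010)
center distance |VC| = r/sin(θ/2) = 14.452731/sin(76.3367°) = 14.873646
C = V + |VC|·bis = (-27.0608,26.9588)
T_A = V + ((C−V)·d_A)·d_A = V + 3.5134·d_A = (-12.6081,26.9915)
T_B = V + ((C−V)·d_B)·d_B = V + 3.5134·d_B = (-14.2059,20.3532)
sweep = 180° − θ = 27.3266°

center=(-27.0608,26.9588) T_A=(-12.6081,26.9915) T_B=(-14.2059,20.3532) sweep=27.3266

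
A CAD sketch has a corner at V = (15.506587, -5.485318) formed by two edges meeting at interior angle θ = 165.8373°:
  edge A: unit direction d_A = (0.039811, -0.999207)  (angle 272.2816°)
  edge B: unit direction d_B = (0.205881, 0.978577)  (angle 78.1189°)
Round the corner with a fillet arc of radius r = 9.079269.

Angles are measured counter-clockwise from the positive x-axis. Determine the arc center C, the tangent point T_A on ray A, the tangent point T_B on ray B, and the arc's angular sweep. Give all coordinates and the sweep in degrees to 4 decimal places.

bisector direction at 355.2003° = (0.996493,-0.083673)
center distance |VC| = r/sin(θ/2) = 9.079269/sin(82.9186°) = 9.149057
C = V + |VC|·bis = (24.6236,-6.2509)
T_A = V + ((C−V)·d_A)·d_A = V + 1.1279·d_A = (15.5515,-6.6123)
T_B = V + ((C−V)·d_B)·d_B = V + 1.1279·d_B = (15.7388,-4.3816)
sweep = 180° − θ = 14.1627°

center=(24.6236,-6.2509) T_A=(15.5515,-6.6123) T_B=(15.7388,-4.3816) sweep=14.1627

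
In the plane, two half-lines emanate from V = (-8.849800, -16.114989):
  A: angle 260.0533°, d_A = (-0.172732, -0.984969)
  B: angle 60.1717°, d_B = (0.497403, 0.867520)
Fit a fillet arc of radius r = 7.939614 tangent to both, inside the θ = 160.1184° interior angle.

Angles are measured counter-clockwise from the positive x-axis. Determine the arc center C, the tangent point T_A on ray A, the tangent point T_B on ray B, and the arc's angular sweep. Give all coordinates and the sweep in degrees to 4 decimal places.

center=(-1.2699,-18.8570) T_A=(-9.0902,-17.4856) T_B=(-8.1577,-14.9078) sweep=19.8816

bisector direction at 340.1125° = (0.940362,-0.340174)
center distance |VC| = r/sin(θ/2) = 7.939614/sin(80.0592°) = 8.060631
C = V + |VC|·bis = (-1.2699,-18.8570)
T_A = V + ((C−V)·d_A)·d_A = V + 1.3915·d_A = (-9.0902,-17.4856)
T_B = V + ((C−V)·d_B)·d_B = V + 1.3915·d_B = (-8.1577,-14.9078)
sweep = 180° − θ = 19.8816°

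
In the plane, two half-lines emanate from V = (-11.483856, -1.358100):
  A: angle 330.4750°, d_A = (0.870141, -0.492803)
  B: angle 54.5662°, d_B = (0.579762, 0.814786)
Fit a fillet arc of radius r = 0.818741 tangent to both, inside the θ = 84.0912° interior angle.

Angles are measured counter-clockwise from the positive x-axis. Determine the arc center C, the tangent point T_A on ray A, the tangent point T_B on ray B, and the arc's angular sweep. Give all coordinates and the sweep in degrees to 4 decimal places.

bisector direction at 12.5206° = (0.976218,0.216791)
center distance |VC| = r/sin(θ/2) = 0.818741/sin(42.0456°) = 1.222509
C = V + |VC|·bis = (-10.2904,-1.0931)
T_A = V + ((C−V)·d_A)·d_A = V + 0.9078·d_A = (-10.6939,-1.8055)
T_B = V + ((C−V)·d_B)·d_B = V + 0.9078·d_B = (-10.9575,-0.6184)
sweep = 180° − θ = 95.9088°

center=(-10.2904,-1.0931) T_A=(-10.6939,-1.8055) T_B=(-10.9575,-0.6184) sweep=95.9088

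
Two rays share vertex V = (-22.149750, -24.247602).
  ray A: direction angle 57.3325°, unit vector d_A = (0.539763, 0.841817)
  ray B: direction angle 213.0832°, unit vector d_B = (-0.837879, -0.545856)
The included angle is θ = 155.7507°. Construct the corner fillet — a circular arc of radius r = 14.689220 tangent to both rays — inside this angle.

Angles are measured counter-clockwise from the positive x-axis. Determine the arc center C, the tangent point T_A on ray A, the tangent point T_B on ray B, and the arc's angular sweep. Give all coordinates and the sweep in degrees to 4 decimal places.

center=(-32.8121,-13.6624) T_A=(-20.4464,-21.5911) T_B=(-24.7938,-25.9702) sweep=24.2493

bisector direction at 135.2079° = (-0.709667,0.704537)
center distance |VC| = r/sin(θ/2) = 14.689220/sin(77.8753°) = 15.024369
C = V + |VC|·bis = (-32.8121,-13.6624)
T_A = V + ((C−V)·d_A)·d_A = V + 3.1557·d_A = (-20.4464,-21.5911)
T_B = V + ((C−V)·d_B)·d_B = V + 3.1557·d_B = (-24.7938,-25.9702)
sweep = 180° − θ = 24.2493°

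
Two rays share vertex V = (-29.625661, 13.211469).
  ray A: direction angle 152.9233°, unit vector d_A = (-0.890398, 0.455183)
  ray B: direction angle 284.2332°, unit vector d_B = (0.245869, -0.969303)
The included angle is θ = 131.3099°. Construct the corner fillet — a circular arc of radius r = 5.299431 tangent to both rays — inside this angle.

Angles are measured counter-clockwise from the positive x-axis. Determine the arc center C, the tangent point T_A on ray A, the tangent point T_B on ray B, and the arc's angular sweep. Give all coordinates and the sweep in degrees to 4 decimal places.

bisector direction at 218.5783° = (-0.781757,-0.623583)
center distance |VC| = r/sin(θ/2) = 5.299431/sin(65.6549°) = 5.816651
C = V + |VC|·bis = (-34.1729,9.5843)
T_A = V + ((C−V)·d_A)·d_A = V + 2.3978·d_A = (-31.7607,14.3029)
T_B = V + ((C−V)·d_B)·d_B = V + 2.3978·d_B = (-29.0361,10.8873)
sweep = 180° − θ = 48.6901°

center=(-34.1729,9.5843) T_A=(-31.7607,14.3029) T_B=(-29.0361,10.8873) sweep=48.6901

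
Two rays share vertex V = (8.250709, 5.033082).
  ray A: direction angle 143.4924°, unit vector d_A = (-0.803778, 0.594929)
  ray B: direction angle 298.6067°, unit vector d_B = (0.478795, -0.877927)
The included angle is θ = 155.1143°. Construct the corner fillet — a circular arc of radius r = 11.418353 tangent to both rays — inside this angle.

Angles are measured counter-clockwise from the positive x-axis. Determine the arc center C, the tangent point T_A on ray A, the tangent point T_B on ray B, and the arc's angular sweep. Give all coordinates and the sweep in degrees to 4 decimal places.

bisector direction at 221.0495° = (-0.754142,-0.656711)
center distance |VC| = r/sin(θ/2) = 11.418353/sin(77.5571°) = 11.693005
C = V + |VC|·bis = (-0.5675,-2.6458)
T_A = V + ((C−V)·d_A)·d_A = V + 2.5194·d_A = (6.2256,6.5320)
T_B = V + ((C−V)·d_B)·d_B = V + 2.5194·d_B = (9.4570,2.8212)
sweep = 180° − θ = 24.8857°

center=(-0.5675,-2.6458) T_A=(6.2256,6.5320) T_B=(9.4570,2.8212) sweep=24.8857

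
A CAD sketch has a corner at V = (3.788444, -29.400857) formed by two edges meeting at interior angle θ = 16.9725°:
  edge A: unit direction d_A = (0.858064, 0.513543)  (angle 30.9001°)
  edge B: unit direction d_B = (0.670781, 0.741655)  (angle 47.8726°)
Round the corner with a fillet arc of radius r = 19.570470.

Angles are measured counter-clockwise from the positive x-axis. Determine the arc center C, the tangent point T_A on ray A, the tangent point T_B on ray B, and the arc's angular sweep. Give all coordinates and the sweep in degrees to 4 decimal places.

bisector direction at 39.3864° = (0.772885,0.634546)
center distance |VC| = r/sin(θ/2) = 19.570470/sin(8.4863°) = 132.616364
C = V + |VC|·bis = (106.2856,54.7504)
T_A = V + ((C−V)·d_A)·d_A = V + 131.1644·d_A = (116.3359,37.9577)
T_B = V + ((C−V)·d_B)·d_B = V + 131.1644·d_B = (91.7711,67.8779)
sweep = 180° − θ = 163.0275°

center=(106.2856,54.7504) T_A=(116.3359,37.9577) T_B=(91.7711,67.8779) sweep=163.0275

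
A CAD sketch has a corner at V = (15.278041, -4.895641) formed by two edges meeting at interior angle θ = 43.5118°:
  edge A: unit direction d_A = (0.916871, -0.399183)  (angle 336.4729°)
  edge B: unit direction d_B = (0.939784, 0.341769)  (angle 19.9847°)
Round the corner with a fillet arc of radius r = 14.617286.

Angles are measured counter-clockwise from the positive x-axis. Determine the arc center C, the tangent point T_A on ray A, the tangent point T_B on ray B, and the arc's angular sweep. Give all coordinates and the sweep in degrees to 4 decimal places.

center=(54.6958,-6.1146) T_A=(48.8608,-19.5167) T_B=(49.7000,7.6225) sweep=136.4882

bisector direction at 358.2288° = (0.999522,-0.030908)
center distance |VC| = r/sin(θ/2) = 14.617286/sin(21.7559°) = 39.436570
C = V + |VC|·bis = (54.6958,-6.1146)
T_A = V + ((C−V)·d_A)·d_A = V + 36.6276·d_A = (48.8608,-19.5167)
T_B = V + ((C−V)·d_B)·d_B = V + 36.6276·d_B = (49.7000,7.6225)
sweep = 180° − θ = 136.4882°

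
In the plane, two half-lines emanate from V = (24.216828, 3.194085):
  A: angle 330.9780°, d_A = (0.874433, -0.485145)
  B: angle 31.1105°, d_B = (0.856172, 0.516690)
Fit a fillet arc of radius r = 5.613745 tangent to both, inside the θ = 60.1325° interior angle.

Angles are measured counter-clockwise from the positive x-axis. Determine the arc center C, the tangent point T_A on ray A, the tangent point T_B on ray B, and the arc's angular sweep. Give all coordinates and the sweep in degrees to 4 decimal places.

center=(35.4200,3.3983) T_A=(32.6965,-1.5106) T_B=(32.5195,8.2046) sweep=119.8675

bisector direction at 1.0442° = (0.999834,0.018225)
center distance |VC| = r/sin(θ/2) = 5.613745/sin(30.0663°) = 11.205057
C = V + |VC|·bis = (35.4200,3.3983)
T_A = V + ((C−V)·d_A)·d_A = V + 9.6974·d_A = (32.6965,-1.5106)
T_B = V + ((C−V)·d_B)·d_B = V + 9.6974·d_B = (32.5195,8.2046)
sweep = 180° − θ = 119.8675°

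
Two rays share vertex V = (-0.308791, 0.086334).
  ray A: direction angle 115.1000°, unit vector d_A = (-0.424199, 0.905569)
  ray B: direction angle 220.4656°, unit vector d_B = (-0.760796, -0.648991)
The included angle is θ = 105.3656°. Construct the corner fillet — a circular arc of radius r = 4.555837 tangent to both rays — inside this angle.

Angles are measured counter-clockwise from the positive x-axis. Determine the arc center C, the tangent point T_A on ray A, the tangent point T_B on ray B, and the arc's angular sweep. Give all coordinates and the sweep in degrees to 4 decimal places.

center=(-5.9076,1.2986) T_A=(-1.7819,3.2312) T_B=(-2.9509,-2.1675) sweep=74.6344

bisector direction at 167.7828° = (-0.977352,0.211618)
center distance |VC| = r/sin(θ/2) = 4.555837/sin(52.6828°) = 5.728512
C = V + |VC|·bis = (-5.9076,1.2986)
T_A = V + ((C−V)·d_A)·d_A = V + 3.4728·d_A = (-1.7819,3.2312)
T_B = V + ((C−V)·d_B)·d_B = V + 3.4728·d_B = (-2.9509,-2.1675)
sweep = 180° − θ = 74.6344°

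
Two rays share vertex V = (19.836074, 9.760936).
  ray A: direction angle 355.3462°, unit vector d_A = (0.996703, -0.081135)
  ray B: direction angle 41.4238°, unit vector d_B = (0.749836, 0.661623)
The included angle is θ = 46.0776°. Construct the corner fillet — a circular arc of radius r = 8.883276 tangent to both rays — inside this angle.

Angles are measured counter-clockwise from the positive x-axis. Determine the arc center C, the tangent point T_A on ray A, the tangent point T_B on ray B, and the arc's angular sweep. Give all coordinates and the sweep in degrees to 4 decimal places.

center=(41.3763,16.9202) T_A=(40.6556,8.0662) T_B=(35.4989,23.5812) sweep=133.9224

bisector direction at 18.3850° = (0.948959,0.315401)
center distance |VC| = r/sin(θ/2) = 8.883276/sin(23.0388°) = 22.698802
C = V + |VC|·bis = (41.3763,16.9202)
T_A = V + ((C−V)·d_A)·d_A = V + 20.8883·d_A = (40.6556,8.0662)
T_B = V + ((C−V)·d_B)·d_B = V + 20.8883·d_B = (35.4989,23.5812)
sweep = 180° − θ = 133.9224°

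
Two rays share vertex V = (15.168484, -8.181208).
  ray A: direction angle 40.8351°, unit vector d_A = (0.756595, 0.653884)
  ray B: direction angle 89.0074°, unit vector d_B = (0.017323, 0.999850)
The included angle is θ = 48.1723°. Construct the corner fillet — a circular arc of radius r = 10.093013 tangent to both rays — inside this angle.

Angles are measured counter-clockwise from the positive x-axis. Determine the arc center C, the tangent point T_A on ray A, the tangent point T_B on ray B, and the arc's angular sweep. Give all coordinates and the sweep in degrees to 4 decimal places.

bisector direction at 64.9213° = (0.423864,0.905726)
center distance |VC| = r/sin(θ/2) = 10.093013/sin(24.0861°) = 24.731122
C = V + |VC|·bis = (25.6511,14.2184)
T_A = V + ((C−V)·d_A)·d_A = V + 22.5779·d_A = (32.2508,6.5821)
T_B = V + ((C−V)·d_B)·d_B = V + 22.5779·d_B = (15.5596,14.3933)
sweep = 180° − θ = 131.8277°

center=(25.6511,14.2184) T_A=(32.2508,6.5821) T_B=(15.5596,14.3933) sweep=131.8277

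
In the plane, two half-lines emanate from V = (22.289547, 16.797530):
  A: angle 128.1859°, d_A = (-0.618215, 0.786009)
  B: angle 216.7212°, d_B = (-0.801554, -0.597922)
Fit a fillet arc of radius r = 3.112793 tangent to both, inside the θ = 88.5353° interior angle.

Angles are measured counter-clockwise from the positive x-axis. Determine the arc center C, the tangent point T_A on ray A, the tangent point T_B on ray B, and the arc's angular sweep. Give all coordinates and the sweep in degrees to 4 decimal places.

center=(17.8687,17.3832) T_A=(20.3153,19.3076) T_B=(19.7299,14.8881) sweep=91.4647

bisector direction at 172.4536° = (-0.991339,0.131330)
center distance |VC| = r/sin(θ/2) = 3.112793/sin(44.2677°) = 4.459518
C = V + |VC|·bis = (17.8687,17.3832)
T_A = V + ((C−V)·d_A)·d_A = V + 3.1934·d_A = (20.3153,19.3076)
T_B = V + ((C−V)·d_B)·d_B = V + 3.1934·d_B = (19.7299,14.8881)
sweep = 180° − θ = 91.4647°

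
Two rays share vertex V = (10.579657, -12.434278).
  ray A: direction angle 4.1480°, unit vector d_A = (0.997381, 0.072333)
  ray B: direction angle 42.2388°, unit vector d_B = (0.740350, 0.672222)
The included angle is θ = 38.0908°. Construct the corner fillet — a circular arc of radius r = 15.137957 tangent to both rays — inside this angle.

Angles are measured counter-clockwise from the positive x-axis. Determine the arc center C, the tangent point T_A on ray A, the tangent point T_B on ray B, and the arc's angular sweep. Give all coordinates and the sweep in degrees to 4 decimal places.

bisector direction at 23.1934° = (0.919181,0.393836)
center distance |VC| = r/sin(θ/2) = 15.137957/sin(19.0454°) = 46.390304
C = V + |VC|·bis = (53.2207,5.8359)
T_A = V + ((C−V)·d_A)·d_A = V + 43.8509·d_A = (54.3157,-9.2624)
T_B = V + ((C−V)·d_B)·d_B = V + 43.8509·d_B = (43.0447,17.0433)
sweep = 180° − θ = 141.9092°

center=(53.2207,5.8359) T_A=(54.3157,-9.2624) T_B=(43.0447,17.0433) sweep=141.9092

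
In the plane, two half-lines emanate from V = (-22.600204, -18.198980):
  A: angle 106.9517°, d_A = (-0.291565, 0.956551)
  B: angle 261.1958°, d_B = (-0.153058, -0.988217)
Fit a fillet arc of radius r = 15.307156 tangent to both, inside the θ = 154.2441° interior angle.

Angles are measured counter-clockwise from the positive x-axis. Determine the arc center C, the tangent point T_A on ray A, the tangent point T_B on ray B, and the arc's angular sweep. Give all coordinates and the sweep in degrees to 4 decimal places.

center=(-38.2626,-19.3145) T_A=(-23.6206,-14.8514) T_B=(-23.1358,-21.6574) sweep=25.7559

bisector direction at 184.0738° = (-0.997473,-0.071040)
center distance |VC| = r/sin(θ/2) = 15.307156/sin(77.1221°) = 15.702111
C = V + |VC|·bis = (-38.2626,-19.3145)
T_A = V + ((C−V)·d_A)·d_A = V + 3.4996·d_A = (-23.6206,-14.8514)
T_B = V + ((C−V)·d_B)·d_B = V + 3.4996·d_B = (-23.1358,-21.6574)
sweep = 180° − θ = 25.7559°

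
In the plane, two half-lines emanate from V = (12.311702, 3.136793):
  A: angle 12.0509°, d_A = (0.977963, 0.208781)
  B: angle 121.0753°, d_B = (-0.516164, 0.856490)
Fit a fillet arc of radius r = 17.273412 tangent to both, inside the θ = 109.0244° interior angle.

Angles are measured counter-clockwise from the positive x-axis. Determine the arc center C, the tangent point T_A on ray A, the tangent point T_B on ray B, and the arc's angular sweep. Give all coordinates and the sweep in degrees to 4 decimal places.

bisector direction at 66.5631° = (0.397739,0.917499)
center distance |VC| = r/sin(θ/2) = 17.273412/sin(54.5122°) = 21.214175
C = V + |VC|·bis = (20.7494,22.6008)
T_A = V + ((C−V)·d_A)·d_A = V + 12.3155·d_A = (24.3558,5.7080)
T_B = V + ((C−V)·d_B)·d_B = V + 12.3155·d_B = (5.9549,13.6849)
sweep = 180° − θ = 70.9756°

center=(20.7494,22.6008) T_A=(24.3558,5.7080) T_B=(5.9549,13.6849) sweep=70.9756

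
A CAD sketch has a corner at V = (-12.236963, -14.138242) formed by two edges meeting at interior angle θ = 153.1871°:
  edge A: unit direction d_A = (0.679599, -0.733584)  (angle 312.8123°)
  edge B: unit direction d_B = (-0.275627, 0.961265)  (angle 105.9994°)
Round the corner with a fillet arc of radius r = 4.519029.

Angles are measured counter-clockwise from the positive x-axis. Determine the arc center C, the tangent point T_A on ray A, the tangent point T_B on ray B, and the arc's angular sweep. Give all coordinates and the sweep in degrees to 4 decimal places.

center=(-8.1899,-11.8573) T_A=(-11.5050,-14.9284) T_B=(-12.5338,-13.1028) sweep=26.8129

bisector direction at 29.4059° = (0.871164,0.490993)
center distance |VC| = r/sin(θ/2) = 4.519029/sin(76.5935°) = 4.645623
C = V + |VC|·bis = (-8.1899,-11.8573)
T_A = V + ((C−V)·d_A)·d_A = V + 1.0771·d_A = (-11.5050,-14.9284)
T_B = V + ((C−V)·d_B)·d_B = V + 1.0771·d_B = (-12.5338,-13.1028)
sweep = 180° − θ = 26.8129°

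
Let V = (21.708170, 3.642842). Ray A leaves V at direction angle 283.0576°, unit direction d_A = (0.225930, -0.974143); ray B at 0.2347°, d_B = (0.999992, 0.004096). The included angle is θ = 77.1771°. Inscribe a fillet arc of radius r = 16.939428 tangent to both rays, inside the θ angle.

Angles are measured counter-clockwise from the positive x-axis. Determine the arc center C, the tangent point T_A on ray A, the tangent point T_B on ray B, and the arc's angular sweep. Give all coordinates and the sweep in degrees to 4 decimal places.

bisector direction at 321.6461° = (0.784194,-0.620516)
center distance |VC| = r/sin(θ/2) = 16.939428/sin(38.5885°) = 27.158558
C = V + |VC|·bis = (43.0057,-13.2095)
T_A = V + ((C−V)·d_A)·d_A = V + 21.2284·d_A = (26.5043,-17.0366)
T_B = V + ((C−V)·d_B)·d_B = V + 21.2284·d_B = (42.9363,3.7298)
sweep = 180° − θ = 102.8229°

center=(43.0057,-13.2095) T_A=(26.5043,-17.0366) T_B=(42.9363,3.7298) sweep=102.8229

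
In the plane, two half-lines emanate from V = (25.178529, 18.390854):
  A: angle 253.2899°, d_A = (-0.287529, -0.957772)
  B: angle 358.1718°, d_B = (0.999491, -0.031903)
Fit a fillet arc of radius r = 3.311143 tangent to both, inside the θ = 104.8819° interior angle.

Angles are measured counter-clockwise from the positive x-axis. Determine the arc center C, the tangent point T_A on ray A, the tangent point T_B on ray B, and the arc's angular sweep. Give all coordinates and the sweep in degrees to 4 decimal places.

center=(27.6178,15.0002) T_A=(24.4464,15.9522) T_B=(27.7234,18.3096) sweep=75.1181

bisector direction at 305.7308° = (0.583978,-0.811769)
center distance |VC| = r/sin(θ/2) = 3.311143/sin(52.4410°) = 4.176910
C = V + |VC|·bis = (27.6178,15.0002)
T_A = V + ((C−V)·d_A)·d_A = V + 2.5462·d_A = (24.4464,15.9522)
T_B = V + ((C−V)·d_B)·d_B = V + 2.5462·d_B = (27.7234,18.3096)
sweep = 180° − θ = 75.1181°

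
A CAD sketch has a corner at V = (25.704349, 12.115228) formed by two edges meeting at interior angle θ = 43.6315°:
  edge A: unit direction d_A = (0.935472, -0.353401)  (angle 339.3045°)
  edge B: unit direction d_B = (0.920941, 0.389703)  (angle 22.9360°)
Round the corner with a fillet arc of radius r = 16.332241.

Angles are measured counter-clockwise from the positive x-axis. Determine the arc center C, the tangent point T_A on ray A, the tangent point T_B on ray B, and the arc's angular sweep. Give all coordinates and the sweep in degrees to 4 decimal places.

center=(69.6444,12.9745) T_A=(63.8725,-2.3039) T_B=(63.2796,28.0155) sweep=136.3685

bisector direction at 1.1203° = (0.999809,0.019551)
center distance |VC| = r/sin(θ/2) = 16.332241/sin(21.8158°) = 43.948407
C = V + |VC|·bis = (69.6444,12.9745)
T_A = V + ((C−V)·d_A)·d_A = V + 40.8010·d_A = (63.8725,-2.3039)
T_B = V + ((C−V)·d_B)·d_B = V + 40.8010·d_B = (63.2796,28.0155)
sweep = 180° − θ = 136.3685°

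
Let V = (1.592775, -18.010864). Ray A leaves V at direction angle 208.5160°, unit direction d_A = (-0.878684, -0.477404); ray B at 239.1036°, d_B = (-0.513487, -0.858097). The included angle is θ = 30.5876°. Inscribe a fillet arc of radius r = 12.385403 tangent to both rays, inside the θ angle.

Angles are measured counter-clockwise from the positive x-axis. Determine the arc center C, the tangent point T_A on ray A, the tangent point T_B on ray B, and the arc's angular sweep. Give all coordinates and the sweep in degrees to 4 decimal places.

bisector direction at 223.8098° = (-0.721642,-0.692267)
center distance |VC| = r/sin(θ/2) = 12.385403/sin(15.2938°) = 46.955550
C = V + |VC|·bis = (-32.2923,-50.5166)
T_A = V + ((C−V)·d_A)·d_A = V + 45.2927·d_A = (-38.2052,-39.6338)
T_B = V + ((C−V)·d_B)·d_B = V + 45.2927·d_B = (-21.6644,-56.8764)
sweep = 180° − θ = 149.4124°

center=(-32.2923,-50.5166) T_A=(-38.2052,-39.6338) T_B=(-21.6644,-56.8764) sweep=149.4124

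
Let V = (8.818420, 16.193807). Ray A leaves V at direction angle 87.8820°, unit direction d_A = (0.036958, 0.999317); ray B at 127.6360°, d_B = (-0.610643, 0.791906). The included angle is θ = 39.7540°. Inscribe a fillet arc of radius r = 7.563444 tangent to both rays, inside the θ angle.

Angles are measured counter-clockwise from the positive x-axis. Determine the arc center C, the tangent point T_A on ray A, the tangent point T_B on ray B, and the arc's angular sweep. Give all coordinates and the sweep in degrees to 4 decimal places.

bisector direction at 107.7590° = (-0.305014,0.952348)
center distance |VC| = r/sin(θ/2) = 7.563444/sin(19.8770°) = 22.245288
C = V + |VC|·bis = (2.0333,37.3791)
T_A = V + ((C−V)·d_A)·d_A = V + 20.9200·d_A = (9.5916,37.0995)
T_B = V + ((C−V)·d_B)·d_B = V + 20.9200·d_B = (-3.9562,32.7605)
sweep = 180° − θ = 140.2460°

center=(2.0333,37.3791) T_A=(9.5916,37.0995) T_B=(-3.9562,32.7605) sweep=140.2460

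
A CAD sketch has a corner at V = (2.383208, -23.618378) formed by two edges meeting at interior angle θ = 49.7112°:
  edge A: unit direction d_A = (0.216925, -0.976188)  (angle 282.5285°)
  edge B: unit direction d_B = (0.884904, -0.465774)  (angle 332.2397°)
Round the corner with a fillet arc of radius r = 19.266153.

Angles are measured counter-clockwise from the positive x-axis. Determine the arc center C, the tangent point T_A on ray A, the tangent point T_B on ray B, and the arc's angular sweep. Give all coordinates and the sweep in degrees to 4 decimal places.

bisector direction at 307.3841° = (0.607155,-0.794583)
center distance |VC| = r/sin(θ/2) = 19.266153/sin(24.8556°) = 45.835474
C = V + |VC|·bis = (30.2125,-60.0385)
T_A = V + ((C−V)·d_A)·d_A = V + 41.5897·d_A = (11.4051,-64.2178)
T_B = V + ((C−V)·d_B)·d_B = V + 41.5897·d_B = (39.1861,-42.9898)
sweep = 180° − θ = 130.2888°

center=(30.2125,-60.0385) T_A=(11.4051,-64.2178) T_B=(39.1861,-42.9898) sweep=130.2888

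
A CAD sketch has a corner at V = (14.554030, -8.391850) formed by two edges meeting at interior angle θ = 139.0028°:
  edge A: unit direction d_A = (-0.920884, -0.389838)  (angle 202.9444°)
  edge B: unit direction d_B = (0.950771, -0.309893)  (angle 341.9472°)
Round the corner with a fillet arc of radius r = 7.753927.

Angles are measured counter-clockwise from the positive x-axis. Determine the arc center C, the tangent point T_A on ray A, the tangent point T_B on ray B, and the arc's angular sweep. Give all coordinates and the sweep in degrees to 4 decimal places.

bisector direction at 272.4458° = (0.042674,-0.999089)
center distance |VC| = r/sin(θ/2) = 7.753927/sin(69.5014°) = 8.278089
C = V + |VC|·bis = (14.9073,-16.6624)
T_A = V + ((C−V)·d_A)·d_A = V + 2.8989·d_A = (11.8845,-9.5219)
T_B = V + ((C−V)·d_B)·d_B = V + 2.8989·d_B = (17.3102,-9.2902)
sweep = 180° − θ = 40.9972°

center=(14.9073,-16.6624) T_A=(11.8845,-9.5219) T_B=(17.3102,-9.2902) sweep=40.9972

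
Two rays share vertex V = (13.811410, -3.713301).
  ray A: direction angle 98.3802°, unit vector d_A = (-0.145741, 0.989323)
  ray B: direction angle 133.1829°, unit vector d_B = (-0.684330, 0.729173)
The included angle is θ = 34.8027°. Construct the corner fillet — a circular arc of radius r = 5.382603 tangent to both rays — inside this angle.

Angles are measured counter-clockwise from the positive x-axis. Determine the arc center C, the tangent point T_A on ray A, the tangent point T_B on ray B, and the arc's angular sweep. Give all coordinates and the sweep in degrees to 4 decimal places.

bisector direction at 115.7815° = (-0.434941,0.900459)
center distance |VC| = r/sin(θ/2) = 5.382603/sin(17.4014°) = 17.998208
C = V + |VC|·bis = (5.9832,12.4933)
T_A = V + ((C−V)·d_A)·d_A = V + 17.1745·d_A = (11.3084,13.2778)
T_B = V + ((C−V)·d_B)·d_B = V + 17.1745·d_B = (2.0584,8.8099)
sweep = 180° − θ = 145.1973°

center=(5.9832,12.4933) T_A=(11.3084,13.2778) T_B=(2.0584,8.8099) sweep=145.1973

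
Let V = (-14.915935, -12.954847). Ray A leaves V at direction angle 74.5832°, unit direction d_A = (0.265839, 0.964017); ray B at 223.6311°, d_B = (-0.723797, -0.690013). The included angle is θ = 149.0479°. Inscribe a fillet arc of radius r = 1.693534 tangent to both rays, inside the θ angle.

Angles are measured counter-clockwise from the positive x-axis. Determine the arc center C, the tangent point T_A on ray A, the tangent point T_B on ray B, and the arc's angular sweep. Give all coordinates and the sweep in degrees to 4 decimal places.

center=(-16.4239,-12.0526) T_A=(-14.7913,-12.5028) T_B=(-15.2553,-13.2784) sweep=30.9521

bisector direction at 149.1072° = (-0.858129,0.513434)
center distance |VC| = r/sin(θ/2) = 1.693534/sin(74.5239°) = 1.757248
C = V + |VC|·bis = (-16.4239,-12.0526)
T_A = V + ((C−V)·d_A)·d_A = V + 0.4689·d_A = (-14.7913,-12.5028)
T_B = V + ((C−V)·d_B)·d_B = V + 0.4689·d_B = (-15.2553,-13.2784)
sweep = 180° − θ = 30.9521°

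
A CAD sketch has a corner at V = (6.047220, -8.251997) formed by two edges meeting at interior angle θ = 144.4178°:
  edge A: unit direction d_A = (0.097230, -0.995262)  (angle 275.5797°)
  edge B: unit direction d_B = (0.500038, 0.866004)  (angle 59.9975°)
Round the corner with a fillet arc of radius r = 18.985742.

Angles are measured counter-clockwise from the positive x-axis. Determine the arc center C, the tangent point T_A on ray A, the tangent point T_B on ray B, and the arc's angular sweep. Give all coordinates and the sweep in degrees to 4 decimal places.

bisector direction at 347.7886° = (0.977374,-0.211519)
center distance |VC| = r/sin(θ/2) = 18.985742/sin(72.2089°) = 19.939302
C = V + |VC|·bis = (25.5354,-12.4695)
T_A = V + ((C−V)·d_A)·d_A = V + 6.0924·d_A = (6.6396,-14.3155)
T_B = V + ((C−V)·d_B)·d_B = V + 6.0924·d_B = (9.0937,-2.9760)
sweep = 180° − θ = 35.5822°

center=(25.5354,-12.4695) T_A=(6.6396,-14.3155) T_B=(9.0937,-2.9760) sweep=35.5822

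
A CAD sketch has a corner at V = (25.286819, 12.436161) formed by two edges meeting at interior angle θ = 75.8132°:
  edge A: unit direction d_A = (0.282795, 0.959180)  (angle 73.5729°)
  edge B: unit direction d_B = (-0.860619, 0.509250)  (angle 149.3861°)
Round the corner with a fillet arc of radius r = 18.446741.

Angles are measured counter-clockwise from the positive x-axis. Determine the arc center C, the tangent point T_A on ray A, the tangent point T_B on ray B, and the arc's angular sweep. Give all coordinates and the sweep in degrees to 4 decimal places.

bisector direction at 111.4795° = (-0.366168,0.930549)
center distance |VC| = r/sin(θ/2) = 18.446741/sin(37.9066°) = 30.025161
C = V + |VC|·bis = (14.2926,40.3760)
T_A = V + ((C−V)·d_A)·d_A = V + 23.6903·d_A = (31.9863,35.1594)
T_B = V + ((C−V)·d_B)·d_B = V + 23.6903·d_B = (4.8985,24.5004)
sweep = 180° − θ = 104.1868°

center=(14.2926,40.3760) T_A=(31.9863,35.1594) T_B=(4.8985,24.5004) sweep=104.1868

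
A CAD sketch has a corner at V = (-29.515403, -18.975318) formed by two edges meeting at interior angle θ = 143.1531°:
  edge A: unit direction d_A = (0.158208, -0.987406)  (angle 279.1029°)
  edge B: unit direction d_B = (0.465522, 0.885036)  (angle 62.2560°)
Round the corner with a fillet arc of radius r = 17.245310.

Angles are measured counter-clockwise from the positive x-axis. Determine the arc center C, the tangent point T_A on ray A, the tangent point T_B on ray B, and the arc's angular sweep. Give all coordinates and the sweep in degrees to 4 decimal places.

center=(-11.5784,-21.9192) T_A=(-28.6066,-24.6476) T_B=(-26.8412,-13.8911) sweep=36.8469

bisector direction at 350.6794° = (0.986798,-0.161958)
center distance |VC| = r/sin(θ/2) = 17.245310/sin(71.5765°) = 18.176937
C = V + |VC|·bis = (-11.5784,-21.9192)
T_A = V + ((C−V)·d_A)·d_A = V + 5.7446·d_A = (-28.6066,-24.6476)
T_B = V + ((C−V)·d_B)·d_B = V + 5.7446·d_B = (-26.8412,-13.8911)
sweep = 180° − θ = 36.8469°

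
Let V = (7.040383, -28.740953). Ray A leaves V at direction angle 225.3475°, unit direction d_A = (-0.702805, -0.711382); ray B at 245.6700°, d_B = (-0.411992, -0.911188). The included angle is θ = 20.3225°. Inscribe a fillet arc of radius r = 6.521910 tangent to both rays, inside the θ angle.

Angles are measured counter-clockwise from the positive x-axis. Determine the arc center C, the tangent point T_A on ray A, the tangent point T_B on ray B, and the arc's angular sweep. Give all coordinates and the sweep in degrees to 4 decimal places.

bisector direction at 235.5087° = (-0.566280,-0.824213)
center distance |VC| = r/sin(θ/2) = 6.521910/sin(10.1613°) = 36.968282
C = V + |VC|·bis = (-13.8940,-59.2107)
T_A = V + ((C−V)·d_A)·d_A = V + 36.3884·d_A = (-18.5336,-54.6270)
T_B = V + ((C−V)·d_B)·d_B = V + 36.3884·d_B = (-7.9513,-61.8977)
sweep = 180° − θ = 159.6775°

center=(-13.8940,-59.2107) T_A=(-18.5336,-54.6270) T_B=(-7.9513,-61.8977) sweep=159.6775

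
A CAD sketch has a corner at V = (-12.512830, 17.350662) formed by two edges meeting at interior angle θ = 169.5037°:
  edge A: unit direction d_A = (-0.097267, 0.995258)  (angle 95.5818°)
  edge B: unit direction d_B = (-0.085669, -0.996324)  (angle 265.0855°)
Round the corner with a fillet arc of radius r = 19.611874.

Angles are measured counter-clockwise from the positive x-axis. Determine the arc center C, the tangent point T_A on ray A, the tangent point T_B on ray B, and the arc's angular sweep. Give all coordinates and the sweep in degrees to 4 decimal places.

center=(-32.2069,17.2360) T_A=(-12.6881,19.1436) T_B=(-12.6672,15.5558) sweep=10.4963

bisector direction at 180.3337° = (-0.999983,-0.005823)
center distance |VC| = r/sin(θ/2) = 19.611874/sin(84.7519°) = 19.694435
C = V + |VC|·bis = (-32.2069,17.2360)
T_A = V + ((C−V)·d_A)·d_A = V + 1.8014·d_A = (-12.6881,19.1436)
T_B = V + ((C−V)·d_B)·d_B = V + 1.8014·d_B = (-12.6672,15.5558)
sweep = 180° − θ = 10.4963°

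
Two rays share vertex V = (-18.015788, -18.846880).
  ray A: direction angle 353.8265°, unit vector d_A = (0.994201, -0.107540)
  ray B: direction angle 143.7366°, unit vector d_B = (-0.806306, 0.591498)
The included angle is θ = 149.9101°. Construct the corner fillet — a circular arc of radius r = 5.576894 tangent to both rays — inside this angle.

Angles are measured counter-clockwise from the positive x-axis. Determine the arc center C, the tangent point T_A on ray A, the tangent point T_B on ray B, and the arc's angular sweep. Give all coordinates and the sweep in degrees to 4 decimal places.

bisector direction at 68.7816° = (0.361925,0.932207)
center distance |VC| = r/sin(θ/2) = 5.576894/sin(74.9550°) = 5.774841
C = V + |VC|·bis = (-15.9257,-13.4635)
T_A = V + ((C−V)·d_A)·d_A = V + 1.4990·d_A = (-16.5255,-19.0081)
T_B = V + ((C−V)·d_B)·d_B = V + 1.4990·d_B = (-19.2245,-17.9602)
sweep = 180° − θ = 30.0899°

center=(-15.9257,-13.4635) T_A=(-16.5255,-19.0081) T_B=(-19.2245,-17.9602) sweep=30.0899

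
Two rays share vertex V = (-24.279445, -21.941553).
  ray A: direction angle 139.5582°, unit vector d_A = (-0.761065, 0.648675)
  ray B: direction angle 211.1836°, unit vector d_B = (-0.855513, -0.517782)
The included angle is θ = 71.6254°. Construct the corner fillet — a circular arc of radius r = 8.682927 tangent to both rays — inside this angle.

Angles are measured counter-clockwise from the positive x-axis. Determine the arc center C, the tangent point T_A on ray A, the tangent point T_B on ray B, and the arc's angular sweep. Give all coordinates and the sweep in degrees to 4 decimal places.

center=(-39.0702,-20.7440) T_A=(-33.4378,-14.1357) T_B=(-34.5743,-28.1723) sweep=108.3746

bisector direction at 175.3709° = (-0.996738,0.080705)
center distance |VC| = r/sin(θ/2) = 8.682927/sin(35.8127°) = 14.839124
C = V + |VC|·bis = (-39.0702,-20.7440)
T_A = V + ((C−V)·d_A)·d_A = V + 12.0336·d_A = (-33.4378,-14.1357)
T_B = V + ((C−V)·d_B)·d_B = V + 12.0336·d_B = (-34.5743,-28.1723)
sweep = 180° − θ = 108.3746°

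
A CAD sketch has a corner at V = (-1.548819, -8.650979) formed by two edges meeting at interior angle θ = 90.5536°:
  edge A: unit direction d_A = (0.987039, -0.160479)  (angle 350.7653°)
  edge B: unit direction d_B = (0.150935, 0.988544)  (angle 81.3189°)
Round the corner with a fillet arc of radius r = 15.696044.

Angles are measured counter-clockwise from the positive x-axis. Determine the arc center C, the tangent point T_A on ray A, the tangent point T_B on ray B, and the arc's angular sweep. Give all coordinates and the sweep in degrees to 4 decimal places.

bisector direction at 36.0421° = (0.808585,0.588380)
center distance |VC| = r/sin(θ/2) = 15.696044/sin(45.2768°) = 22.091093
C = V + |VC|·bis = (16.3137,4.3470)
T_A = V + ((C−V)·d_A)·d_A = V + 15.5451·d_A = (13.7948,-11.1456)
T_B = V + ((C−V)·d_B)·d_B = V + 15.5451·d_B = (0.7975,6.7160)
sweep = 180° − θ = 89.4464°

center=(16.3137,4.3470) T_A=(13.7948,-11.1456) T_B=(0.7975,6.7160) sweep=89.4464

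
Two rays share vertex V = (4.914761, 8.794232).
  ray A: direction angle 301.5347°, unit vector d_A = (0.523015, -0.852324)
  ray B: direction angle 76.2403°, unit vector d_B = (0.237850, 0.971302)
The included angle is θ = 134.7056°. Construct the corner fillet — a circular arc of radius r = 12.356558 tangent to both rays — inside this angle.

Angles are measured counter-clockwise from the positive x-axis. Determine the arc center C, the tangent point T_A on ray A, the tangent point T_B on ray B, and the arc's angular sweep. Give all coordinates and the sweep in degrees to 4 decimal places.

bisector direction at 8.8875° = (0.987994,0.154495)
center distance |VC| = r/sin(θ/2) = 12.356558/sin(67.3528°) = 13.388934
C = V + |VC|·bis = (18.1429,10.8628)
T_A = V + ((C−V)·d_A)·d_A = V + 5.1555·d_A = (7.6112,4.4001)
T_B = V + ((C−V)·d_B)·d_B = V + 5.1555·d_B = (6.1410,13.8018)
sweep = 180° − θ = 45.2944°

center=(18.1429,10.8628) T_A=(7.6112,4.4001) T_B=(6.1410,13.8018) sweep=45.2944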